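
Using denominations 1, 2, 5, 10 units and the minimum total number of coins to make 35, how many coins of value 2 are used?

35 = 3×10 + 1×5
Count of 2: 0

0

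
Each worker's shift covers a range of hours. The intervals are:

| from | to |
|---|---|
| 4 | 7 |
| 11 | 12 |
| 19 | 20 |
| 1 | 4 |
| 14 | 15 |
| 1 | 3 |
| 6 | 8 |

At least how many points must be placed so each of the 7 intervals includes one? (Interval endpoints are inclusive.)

Sort by right endpoint; whenever an interval is uncovered, place a point at its right end.
By right end: [1,3]  [1,4]  [4,7]  [6,8]  [11,12]  [14,15]  [19,20]
[1,3] uncovered → point at 3; [4,7] uncovered → point at 7; [11,12] uncovered → point at 12; [14,15] uncovered → point at 15; [19,20] uncovered → point at 20.
Points: 3, 7, 12, 15, 20 (5 total).

5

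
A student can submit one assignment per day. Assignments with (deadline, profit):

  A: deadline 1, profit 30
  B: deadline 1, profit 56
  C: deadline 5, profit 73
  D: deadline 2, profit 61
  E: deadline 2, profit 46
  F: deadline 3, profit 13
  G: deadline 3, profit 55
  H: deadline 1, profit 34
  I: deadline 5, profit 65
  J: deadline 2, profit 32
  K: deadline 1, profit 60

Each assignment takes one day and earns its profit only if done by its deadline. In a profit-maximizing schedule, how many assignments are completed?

Sort by profit descending; place each in the latest free slot ≤ its deadline.
By profit: C(d5,73), I(d5,65), D(d2,61), K(d1,60), B(d1,56), G(d3,55), E(d2,46), H(d1,34), J(d2,32), A(d1,30), F(d3,13)
C→slot 5; I→slot 4; D→slot 2; K→slot 1; B skipped; G→slot 3; E skipped; H skipped; J skipped; A skipped; F skipped.
5 of 11 scheduled.

5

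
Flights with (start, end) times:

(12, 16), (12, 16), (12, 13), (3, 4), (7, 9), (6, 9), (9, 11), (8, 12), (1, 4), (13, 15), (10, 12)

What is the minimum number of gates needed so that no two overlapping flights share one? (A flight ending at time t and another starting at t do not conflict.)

Count concurrent intervals with a sweep; the peak is the room count.
Events (time:±→running): 1:+→1 3:+→2 4:-→1 4:-→0 6:+→1 7:+→2 8:+→3 … peak 3.

3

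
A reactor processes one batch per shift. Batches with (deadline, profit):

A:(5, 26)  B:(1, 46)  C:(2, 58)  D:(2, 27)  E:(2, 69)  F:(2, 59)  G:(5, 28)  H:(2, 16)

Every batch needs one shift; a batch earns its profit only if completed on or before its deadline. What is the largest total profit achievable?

Take jobs in profit order; each goes to the latest open slot no later than its deadline.
By profit: E(d2,69), F(d2,59), C(d2,58), B(d1,46), G(d5,28), D(d2,27), A(d5,26), H(d2,16)
E→slot 2; F→slot 1; C skipped; B skipped; G→slot 5; D skipped; A→slot 4; H skipped.
Profit = 59 + 69 + 26 + 28 = 182

182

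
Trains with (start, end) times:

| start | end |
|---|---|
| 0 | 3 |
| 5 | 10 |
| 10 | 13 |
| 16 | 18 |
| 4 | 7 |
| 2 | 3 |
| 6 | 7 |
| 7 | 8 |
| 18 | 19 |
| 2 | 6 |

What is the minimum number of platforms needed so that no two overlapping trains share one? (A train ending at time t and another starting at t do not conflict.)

The answer is the maximum number of intervals overlapping at any instant.
Events (time:±→running): 0:+→1 2:+→2 2:+→3 … peak 3.

3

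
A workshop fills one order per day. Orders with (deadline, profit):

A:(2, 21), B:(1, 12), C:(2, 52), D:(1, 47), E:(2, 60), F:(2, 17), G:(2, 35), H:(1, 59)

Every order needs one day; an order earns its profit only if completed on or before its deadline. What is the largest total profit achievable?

119

Sort by profit descending; place each in the latest free slot ≤ its deadline.
Profit order: E=60 H=59 C=52 D=47 G=35 A=21 F=17 B=12
Assign: E→slot 2, H→slot 1, C skipped, D skipped, G skipped, A skipped, F skipped, B skipped.
Slots: [1:H] [2:E]
Profit = 59 + 60 = 119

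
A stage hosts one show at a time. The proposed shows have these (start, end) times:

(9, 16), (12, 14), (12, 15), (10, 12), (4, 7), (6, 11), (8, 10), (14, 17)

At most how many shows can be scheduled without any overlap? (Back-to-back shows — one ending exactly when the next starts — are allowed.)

Order by finish time; keep every interval that doesn't clash with the previous kept one.
By end time: (4,7), (8,10), (6,11), (10,12), (12,14), (12,15), (9,16), (14,17).
Pick (4,7); next start ≥ 7 → (8,10); next start ≥ 10 → (10,12); next start ≥ 12 → (12,14); next start ≥ 14 → (14,17).
Selected 5 shows.

5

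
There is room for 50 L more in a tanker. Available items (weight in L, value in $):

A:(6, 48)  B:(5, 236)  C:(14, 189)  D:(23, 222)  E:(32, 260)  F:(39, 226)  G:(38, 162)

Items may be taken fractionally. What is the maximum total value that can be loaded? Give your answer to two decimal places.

712.00

Ratios (sorted): B 47.20, C 13.50, D 9.65, E 8.12, A 8.00, F 5.79, G 4.26
take B (5 @ 236); take C (14 @ 189); take D (23 @ 222); take 8/32 of E → 65.00. Capacity used 50/50.
Total value = 712.00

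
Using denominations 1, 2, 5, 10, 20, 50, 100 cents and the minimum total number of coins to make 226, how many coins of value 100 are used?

226 = 2×100 + 1×20 + 1×5 + 1×1
Count of 100: 2

2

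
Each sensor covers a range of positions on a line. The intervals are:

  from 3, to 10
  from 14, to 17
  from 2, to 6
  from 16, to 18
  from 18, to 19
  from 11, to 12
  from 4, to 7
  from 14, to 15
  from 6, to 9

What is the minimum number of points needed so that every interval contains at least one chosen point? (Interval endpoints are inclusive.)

Process intervals by earliest right end; each time one isn't hit yet, stab at its right endpoint.
Sorted: [2,6] [4,7] [6,9] [3,10] [11,12] [14,15] [14,17] [16,18] [18,19]
{[2,6],[4,7],[6,9],[3,10]} hit by 6; {[11,12]} hit by 12; {[14,15],[14,17]} hit by 15; {[16,18],[18,19]} hit by 18.
Points: 6, 12, 15, 18 (4 total).

4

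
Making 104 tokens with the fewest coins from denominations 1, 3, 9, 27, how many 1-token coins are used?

2

104 = 3×27 + 2×9 + 1×3 + 2×1
Count of 1: 2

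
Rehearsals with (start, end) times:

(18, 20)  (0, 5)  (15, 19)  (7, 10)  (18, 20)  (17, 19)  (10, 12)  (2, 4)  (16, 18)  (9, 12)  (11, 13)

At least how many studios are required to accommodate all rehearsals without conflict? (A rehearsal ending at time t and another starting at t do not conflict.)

Count concurrent intervals with a sweep; the peak is the room count.
starts: [0, 2, 7, 9, 10, 11, 15, 16, 17, 18, 18]
ends:   [4, 5, 10, 12, 12, 13, 18, 19, 19, 20, 20]
s0→1 s2→2 e4→1 e5→0 s7→1 s9→2 e10→1 s10→2 s11→3 e12→2 e12→1 e13→0 s15→1 s16→2 s17→3 e18→2 s18→3 s18→4  — peak 4.

4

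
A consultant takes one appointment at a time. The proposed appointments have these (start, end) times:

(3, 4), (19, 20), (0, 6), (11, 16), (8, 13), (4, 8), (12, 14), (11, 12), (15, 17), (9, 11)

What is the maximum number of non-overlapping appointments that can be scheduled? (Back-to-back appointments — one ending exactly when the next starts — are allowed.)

7

Sorted by end: (3,4)  (0,6)  (4,8)  (9,11)  (11,12)  (8,13)  (12,14)  (11,16)  (15,17)  (19,20)
take (3,4); skip (0,6); take (4,8); take (9,11); take (11,12); skip (8,13); take (12,14); take (15,17); take (19,20).
Selected 7 appointments.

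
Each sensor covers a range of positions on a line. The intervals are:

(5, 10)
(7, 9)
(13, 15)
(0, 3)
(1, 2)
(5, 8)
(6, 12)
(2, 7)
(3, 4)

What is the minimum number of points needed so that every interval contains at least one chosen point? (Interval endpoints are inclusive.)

Sort by right endpoint; whenever an interval is uncovered, place a point at its right end.
Sorted: [1,2] [0,3] [3,4] [2,7] [5,8] [7,9] [5,10] [6,12] [13,15]
{[1,2],[0,3]} hit by 2; {[3,4],[2,7]} hit by 4; {[5,8],[7,9],[5,10],[6,12]} hit by 8; {[13,15]} hit by 15.
Points: 2, 4, 8, 15 (4 total).

4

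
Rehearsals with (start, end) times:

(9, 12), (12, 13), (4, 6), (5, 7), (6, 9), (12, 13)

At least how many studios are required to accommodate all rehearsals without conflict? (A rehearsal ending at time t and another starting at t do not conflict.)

starts: [4, 5, 6, 9, 12, 12]
ends:   [6, 7, 9, 12, 13, 13]
s4→1 s5→2  — peak 2.

2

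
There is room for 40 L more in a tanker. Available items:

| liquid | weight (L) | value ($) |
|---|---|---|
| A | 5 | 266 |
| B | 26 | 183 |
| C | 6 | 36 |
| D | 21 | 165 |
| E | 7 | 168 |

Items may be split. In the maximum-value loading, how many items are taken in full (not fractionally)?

Sort by value per unit weight and fill in that order.
Ratios (sorted): A 53.20, E 24.00, D 7.86, B 7.04, C 6.00
take A (5 @ 266); take E (7 @ 168); take D (21 @ 165); take 7/26 of B → 49.27. Capacity used 40/40.
3 item(s) taken whole; one partial (take 7/26 of B).

3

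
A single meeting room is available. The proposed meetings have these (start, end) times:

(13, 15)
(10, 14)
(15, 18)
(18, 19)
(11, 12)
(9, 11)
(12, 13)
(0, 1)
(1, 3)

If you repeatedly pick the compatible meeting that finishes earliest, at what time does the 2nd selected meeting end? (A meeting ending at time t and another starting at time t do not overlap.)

3

Greedy by earliest finish: after sorting by end time, pick each interval compatible with the last pick.
Sorted by end: (0,1)  (1,3)  (9,11)  (11,12)  (12,13)  (10,14)  (13,15)  (15,18)  (18,19)
take (0,1); take (1,3); take (9,11); take (11,12); take (12,13); skip (10,14); take (13,15); take (15,18); take (18,19).
Selected: (0,1) (1,3) (9,11) (11,12) (12,13) (13,15) (15,18) (18,19)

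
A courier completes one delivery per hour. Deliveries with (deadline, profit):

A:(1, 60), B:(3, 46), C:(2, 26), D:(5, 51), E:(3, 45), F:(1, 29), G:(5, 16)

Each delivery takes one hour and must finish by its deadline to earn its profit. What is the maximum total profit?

218

Profit order: A=60 D=51 B=46 E=45 F=29 C=26 G=16
Assign: A→slot 1, D→slot 5, B→slot 3, E→slot 2, F skipped, C skipped, G→slot 4.
Slots: [1:A] [2:E] [3:B] [4:G] [5:D]
Profit = 60 + 45 + 46 + 16 + 51 = 218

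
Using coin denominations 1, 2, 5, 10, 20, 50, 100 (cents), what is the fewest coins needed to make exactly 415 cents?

6

415 = 4×100 + 1×10 + 1×5
Total coins = 4 + 1 + 1 = 6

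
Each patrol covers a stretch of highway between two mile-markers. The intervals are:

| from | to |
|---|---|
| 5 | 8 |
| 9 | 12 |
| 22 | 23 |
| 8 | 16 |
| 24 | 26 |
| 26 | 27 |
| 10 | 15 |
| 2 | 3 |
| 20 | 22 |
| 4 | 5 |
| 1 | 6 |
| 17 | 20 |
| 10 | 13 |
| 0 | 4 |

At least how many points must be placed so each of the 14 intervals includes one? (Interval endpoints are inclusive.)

6

Sort by right endpoint; whenever an interval is uncovered, place a point at its right end.
By right end: [2,3]  [0,4]  [4,5]  [1,6]  [5,8]  [9,12]  [10,13]  [10,15]  [8,16]  [17,20]  [20,22]  [22,23]  [24,26]  [26,27]
[2,3] uncovered → point at 3; [4,5] uncovered → point at 5; [9,12] uncovered → point at 12; [17,20] uncovered → point at 20; [22,23] uncovered → point at 23; [24,26] uncovered → point at 26.
Points: 3, 5, 12, 20, 23, 26 (6 total).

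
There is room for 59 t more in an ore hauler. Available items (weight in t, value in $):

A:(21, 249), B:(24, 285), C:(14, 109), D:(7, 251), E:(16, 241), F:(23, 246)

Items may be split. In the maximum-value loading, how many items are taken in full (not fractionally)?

3

Order: D (251/7=35.86) > E (241/16=15.06) > B (285/24=11.88) > A (249/21=11.86) > F (246/23=10.70) > C (109/14=7.79)
Fill: take D (7 @ 251) → take E (16 @ 241) → take B (24 @ 285) → take 12/21 of A → 142.29; 59/59 used.
3 item(s) taken whole; one partial (take 12/21 of A).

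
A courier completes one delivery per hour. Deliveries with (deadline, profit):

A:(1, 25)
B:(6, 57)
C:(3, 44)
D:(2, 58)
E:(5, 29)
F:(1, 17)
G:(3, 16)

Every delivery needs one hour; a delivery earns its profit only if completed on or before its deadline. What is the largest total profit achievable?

213

Profit order: D=58 B=57 C=44 E=29 A=25 F=17 G=16
Assign: D→slot 2, B→slot 6, C→slot 3, E→slot 5, A→slot 1, F skipped, G skipped.
Slots: [1:A] [2:D] [3:C] [5:E] [6:B]
Profit = 25 + 58 + 44 + 29 + 57 = 213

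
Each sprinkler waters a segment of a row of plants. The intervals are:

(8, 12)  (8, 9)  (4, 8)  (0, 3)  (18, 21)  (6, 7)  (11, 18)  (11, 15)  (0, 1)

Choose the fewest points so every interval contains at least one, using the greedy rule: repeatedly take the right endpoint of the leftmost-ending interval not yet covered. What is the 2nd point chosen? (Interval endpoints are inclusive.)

Sort by right endpoint; whenever an interval is uncovered, place a point at its right end.
By right end: [0,1]  [0,3]  [6,7]  [4,8]  [8,9]  [8,12]  [11,15]  [11,18]  [18,21]
[0,1] uncovered → point at 1; [6,7] uncovered → point at 7; [8,9] uncovered → point at 9; [11,15] uncovered → point at 15; [18,21] uncovered → point at 21.
Points: 1, 7, 9, 15, 21 (5 total).

7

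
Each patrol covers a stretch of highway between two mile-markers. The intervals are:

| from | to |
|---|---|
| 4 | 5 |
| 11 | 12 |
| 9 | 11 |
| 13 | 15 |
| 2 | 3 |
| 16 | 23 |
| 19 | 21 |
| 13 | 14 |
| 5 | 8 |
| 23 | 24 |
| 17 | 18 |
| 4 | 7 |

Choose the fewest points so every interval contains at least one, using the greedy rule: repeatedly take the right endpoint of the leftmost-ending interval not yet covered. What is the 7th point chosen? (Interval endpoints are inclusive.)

By right end: [2,3]  [4,5]  [4,7]  [5,8]  [9,11]  [11,12]  [13,14]  [13,15]  [17,18]  [19,21]  [16,23]  [23,24]
[2,3] uncovered → point at 3; [4,5] uncovered → point at 5; [9,11] uncovered → point at 11; [13,14] uncovered → point at 14; [17,18] uncovered → point at 18; [19,21] uncovered → point at 21; [23,24] uncovered → point at 24.
Points: 3, 5, 11, 14, 18, 21, 24 (7 total).

24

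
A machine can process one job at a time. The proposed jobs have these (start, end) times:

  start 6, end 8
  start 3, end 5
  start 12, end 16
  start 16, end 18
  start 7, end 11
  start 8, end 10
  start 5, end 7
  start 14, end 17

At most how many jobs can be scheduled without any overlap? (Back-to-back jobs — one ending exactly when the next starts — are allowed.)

Order by finish time; keep every interval that doesn't clash with the previous kept one.
Sorted by end: (3,5)  (5,7)  (6,8)  (8,10)  (7,11)  (12,16)  (14,17)  (16,18)
take (3,5); take (5,7); take (8,10); skip (7,11); take (12,16); take (16,18).
Selected 5 jobs.

5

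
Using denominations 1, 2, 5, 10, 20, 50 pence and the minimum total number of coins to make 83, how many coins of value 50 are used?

1

83 = 1×50 + 1×20 + 1×10 + 1×2 + 1×1
Count of 50: 1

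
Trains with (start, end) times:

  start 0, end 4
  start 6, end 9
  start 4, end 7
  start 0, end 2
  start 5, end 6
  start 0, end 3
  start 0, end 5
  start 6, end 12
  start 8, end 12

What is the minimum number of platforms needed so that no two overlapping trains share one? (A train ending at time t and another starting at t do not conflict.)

starts: [0, 0, 0, 0, 4, 5, 6, 6, 8]
ends:   [2, 3, 4, 5, 6, 7, 9, 12, 12]
s0→1 s0→2 s0→3 s0→4  — peak 4.

4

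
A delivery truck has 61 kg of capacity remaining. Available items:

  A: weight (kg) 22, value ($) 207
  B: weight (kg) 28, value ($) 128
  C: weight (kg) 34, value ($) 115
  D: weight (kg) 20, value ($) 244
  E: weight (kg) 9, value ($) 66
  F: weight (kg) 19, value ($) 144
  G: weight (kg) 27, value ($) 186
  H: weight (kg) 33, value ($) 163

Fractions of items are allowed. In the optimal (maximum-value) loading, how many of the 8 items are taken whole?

Sort by value per unit weight and fill in that order.
Order: D (244/20=12.20) > A (207/22=9.41) > F (144/19=7.58) > E (66/9=7.33) > G (186/27=6.89) > H (163/33=4.94) > B (128/28=4.57) > C (115/34=3.38)
Fill: take D (20 @ 244) → take A (22 @ 207) → take F (19 @ 144); 61/61 used.
3 item(s) taken whole.

3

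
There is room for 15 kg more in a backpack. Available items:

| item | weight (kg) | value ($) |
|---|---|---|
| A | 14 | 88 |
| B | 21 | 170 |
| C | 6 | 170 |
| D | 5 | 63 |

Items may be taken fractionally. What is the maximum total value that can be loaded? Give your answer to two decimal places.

265.38

Ratios (sorted): C 28.33, D 12.60, B 8.10, A 6.29
take C (6 @ 170); take D (5 @ 63); take 4/21 of B → 32.38. Capacity used 15/15.
Total value = 265.38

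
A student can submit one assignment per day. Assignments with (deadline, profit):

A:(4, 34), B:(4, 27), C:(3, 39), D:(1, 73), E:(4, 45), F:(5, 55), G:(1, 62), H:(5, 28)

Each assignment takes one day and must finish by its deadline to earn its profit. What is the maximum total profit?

Sort by profit descending; place each in the latest free slot ≤ its deadline.
By profit: D(d1,73), G(d1,62), F(d5,55), E(d4,45), C(d3,39), A(d4,34), H(d5,28), B(d4,27)
D→slot 1; G skipped; F→slot 5; E→slot 4; C→slot 3; A→slot 2; H skipped; B skipped.
Profit = 73 + 34 + 39 + 45 + 55 = 246

246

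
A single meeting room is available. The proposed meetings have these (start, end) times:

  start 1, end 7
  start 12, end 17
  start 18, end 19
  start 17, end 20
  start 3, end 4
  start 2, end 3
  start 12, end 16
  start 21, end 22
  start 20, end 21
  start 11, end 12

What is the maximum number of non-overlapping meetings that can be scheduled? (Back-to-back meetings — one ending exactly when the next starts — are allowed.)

Sort by end time and greedily take each interval whose start is ≥ the last chosen end.
By end time: (2,3), (3,4), (1,7), (11,12), (12,16), (12,17), (18,19), (17,20), (20,21), (21,22).
Pick (2,3); next start ≥ 3 → (3,4); next start ≥ 4 → (11,12); next start ≥ 12 → (12,16); next start ≥ 16 → (18,19); next start ≥ 19 → (20,21); next start ≥ 21 → (21,22).
Selected 7 meetings.

7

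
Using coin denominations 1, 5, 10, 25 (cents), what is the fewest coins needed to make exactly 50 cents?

Use the largest denomination that fits, subtract, and repeat.
50 = 2×25
Total coins = 2 = 2

2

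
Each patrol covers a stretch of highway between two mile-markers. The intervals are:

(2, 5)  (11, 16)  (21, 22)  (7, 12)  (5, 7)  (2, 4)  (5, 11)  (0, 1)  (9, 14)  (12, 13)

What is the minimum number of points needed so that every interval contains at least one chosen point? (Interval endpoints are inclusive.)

Process intervals by earliest right end; each time one isn't hit yet, stab at its right endpoint.
By right end: [0,1]  [2,4]  [2,5]  [5,7]  [5,11]  [7,12]  [12,13]  [9,14]  [11,16]  [21,22]
[0,1] uncovered → point at 1; [2,4] uncovered → point at 4; [5,7] uncovered → point at 7; [12,13] uncovered → point at 13; [21,22] uncovered → point at 22.
Points: 1, 4, 7, 13, 22 (5 total).

5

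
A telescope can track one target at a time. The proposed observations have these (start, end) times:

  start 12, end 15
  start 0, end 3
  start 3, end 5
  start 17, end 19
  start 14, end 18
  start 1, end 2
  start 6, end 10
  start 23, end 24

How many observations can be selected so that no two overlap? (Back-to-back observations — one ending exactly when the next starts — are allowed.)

Order by finish time; keep every interval that doesn't clash with the previous kept one.
Sorted by end: (1,2)  (0,3)  (3,5)  (6,10)  (12,15)  (14,18)  (17,19)  (23,24)
take (1,2); take (3,5); take (6,10); take (12,15); skip (14,18); take (17,19); take (23,24).
Selected 6 observations.

6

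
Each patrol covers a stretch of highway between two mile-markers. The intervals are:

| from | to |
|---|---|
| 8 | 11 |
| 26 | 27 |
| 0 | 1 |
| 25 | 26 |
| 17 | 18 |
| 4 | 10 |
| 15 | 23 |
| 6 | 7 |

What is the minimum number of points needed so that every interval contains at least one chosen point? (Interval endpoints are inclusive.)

By right end: [0,1]  [6,7]  [4,10]  [8,11]  [17,18]  [15,23]  [25,26]  [26,27]
[0,1] uncovered → point at 1; [6,7] uncovered → point at 7; [8,11] uncovered → point at 11; [17,18] uncovered → point at 18; [25,26] uncovered → point at 26.
Points: 1, 7, 11, 18, 26 (5 total).

5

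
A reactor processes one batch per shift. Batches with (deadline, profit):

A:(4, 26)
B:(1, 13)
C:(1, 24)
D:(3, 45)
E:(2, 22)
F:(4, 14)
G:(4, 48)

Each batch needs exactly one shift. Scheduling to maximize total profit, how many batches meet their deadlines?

4

Profit order: G=48 D=45 A=26 C=24 E=22 F=14 B=13
Assign: G→slot 4, D→slot 3, A→slot 2, C→slot 1, E skipped, F skipped, B skipped.
Slots: [1:C] [2:A] [3:D] [4:G]
4 of 7 scheduled.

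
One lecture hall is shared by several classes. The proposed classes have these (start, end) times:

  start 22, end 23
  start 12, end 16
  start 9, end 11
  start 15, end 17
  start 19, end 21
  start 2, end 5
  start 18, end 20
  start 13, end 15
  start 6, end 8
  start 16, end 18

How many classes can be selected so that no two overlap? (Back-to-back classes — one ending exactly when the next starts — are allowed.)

7

Sorted by end: (2,5)  (6,8)  (9,11)  (13,15)  (12,16)  (15,17)  (16,18)  (18,20)  (19,21)  (22,23)
take (2,5); take (6,8); take (9,11); take (13,15); skip (12,16); take (15,17); take (18,20); skip (19,21); take (22,23).
Selected 7 classes.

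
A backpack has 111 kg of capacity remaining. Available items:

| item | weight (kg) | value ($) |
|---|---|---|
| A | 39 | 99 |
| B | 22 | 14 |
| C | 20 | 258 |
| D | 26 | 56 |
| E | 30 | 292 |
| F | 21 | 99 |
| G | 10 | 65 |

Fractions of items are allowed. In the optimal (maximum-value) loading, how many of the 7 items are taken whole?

Sort by value per unit weight and fill in that order.
Ratios (sorted): C 12.90, E 9.73, G 6.50, F 4.71, A 2.54, D 2.15, B 0.64
take C (20 @ 258); take E (30 @ 292); take G (10 @ 65); take F (21 @ 99); take 30/39 of A → 76.15. Capacity used 111/111.
4 item(s) taken whole; one partial (take 30/39 of A).

4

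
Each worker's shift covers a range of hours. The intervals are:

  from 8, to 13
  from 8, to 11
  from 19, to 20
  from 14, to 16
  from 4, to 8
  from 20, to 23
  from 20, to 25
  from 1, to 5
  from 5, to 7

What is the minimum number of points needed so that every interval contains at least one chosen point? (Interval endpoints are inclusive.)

4

By right end: [1,5]  [5,7]  [4,8]  [8,11]  [8,13]  [14,16]  [19,20]  [20,23]  [20,25]
[1,5] uncovered → point at 5; [8,11] uncovered → point at 11; [14,16] uncovered → point at 16; [19,20] uncovered → point at 20.
Points: 5, 11, 16, 20 (4 total).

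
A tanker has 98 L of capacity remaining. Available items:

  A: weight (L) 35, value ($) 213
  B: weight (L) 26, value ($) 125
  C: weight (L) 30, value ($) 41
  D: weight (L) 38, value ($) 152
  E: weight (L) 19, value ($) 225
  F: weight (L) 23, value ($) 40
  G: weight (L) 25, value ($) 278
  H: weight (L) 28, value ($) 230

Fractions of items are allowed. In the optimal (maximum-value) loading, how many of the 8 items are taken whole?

Sort by value per unit weight and fill in that order.
Order: E (225/19=11.84) > G (278/25=11.12) > H (230/28=8.21) > A (213/35=6.09) > B (125/26=4.81) > D (152/38=4.00) > F (40/23=1.74) > C (41/30=1.37)
Fill: take E (19 @ 225) → take G (25 @ 278) → take H (28 @ 230) → take 26/35 of A → 158.23; 98/98 used.
3 item(s) taken whole; one partial (take 26/35 of A).

3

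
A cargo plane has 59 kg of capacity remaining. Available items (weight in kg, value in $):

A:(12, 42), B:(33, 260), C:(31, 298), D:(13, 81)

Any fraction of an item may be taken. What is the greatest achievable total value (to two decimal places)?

Greedy by value/weight ratio, highest first.
Ratios (sorted): C 9.61, B 7.88, D 6.23, A 3.50
take C (31 @ 298); take 28/33 of B → 220.61. Capacity used 59/59.
Total value = 518.61

518.61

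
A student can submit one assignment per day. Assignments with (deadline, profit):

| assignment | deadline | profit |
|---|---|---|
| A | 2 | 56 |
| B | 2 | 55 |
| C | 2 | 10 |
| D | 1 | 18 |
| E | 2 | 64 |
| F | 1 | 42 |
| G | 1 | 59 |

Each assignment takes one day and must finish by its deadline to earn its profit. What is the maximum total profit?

Take jobs in profit order; each goes to the latest open slot no later than its deadline.
Profit order: E=64 G=59 A=56 B=55 F=42 D=18 C=10
Assign: E→slot 2, G→slot 1, A skipped, B skipped, F skipped, D skipped, C skipped.
Slots: [1:G] [2:E]
Profit = 59 + 64 = 123

123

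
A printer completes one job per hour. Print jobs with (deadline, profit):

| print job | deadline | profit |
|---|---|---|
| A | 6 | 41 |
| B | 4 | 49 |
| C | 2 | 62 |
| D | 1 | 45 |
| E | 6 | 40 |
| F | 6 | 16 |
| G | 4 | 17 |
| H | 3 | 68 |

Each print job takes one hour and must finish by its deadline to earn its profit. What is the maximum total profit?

305

Profit order: H=68 C=62 B=49 D=45 A=41 E=40 G=17 F=16
Assign: H→slot 3, C→slot 2, B→slot 4, D→slot 1, A→slot 6, E→slot 5, G skipped, F skipped.
Slots: [1:D] [2:C] [3:H] [4:B] [5:E] [6:A]
Profit = 45 + 62 + 68 + 49 + 40 + 41 = 305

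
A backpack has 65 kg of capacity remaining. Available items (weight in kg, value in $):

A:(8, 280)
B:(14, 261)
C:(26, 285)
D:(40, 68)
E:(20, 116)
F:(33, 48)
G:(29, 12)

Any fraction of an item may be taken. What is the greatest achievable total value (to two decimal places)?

924.60

Ratios (sorted): A 35.00, B 18.64, C 10.96, E 5.80, D 1.70, F 1.45, G 0.41
take A (8 @ 280); take B (14 @ 261); take C (26 @ 285); take 17/20 of E → 98.60. Capacity used 65/65.
Total value = 924.60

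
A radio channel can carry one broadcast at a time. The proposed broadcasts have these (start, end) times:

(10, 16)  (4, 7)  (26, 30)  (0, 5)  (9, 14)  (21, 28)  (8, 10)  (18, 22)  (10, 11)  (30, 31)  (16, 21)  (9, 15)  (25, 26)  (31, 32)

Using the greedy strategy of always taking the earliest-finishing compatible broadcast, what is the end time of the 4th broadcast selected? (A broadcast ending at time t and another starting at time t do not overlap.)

By end time: (0,5), (4,7), (8,10), (10,11), (9,14), (9,15), (10,16), (16,21), (18,22), (25,26), (21,28), (26,30), (30,31), (31,32).
Pick (0,5); next start ≥ 5 → (8,10); next start ≥ 10 → (10,11); next start ≥ 11 → (16,21); next start ≥ 21 → (25,26); next start ≥ 26 → (26,30); next start ≥ 30 → (30,31); next start ≥ 31 → (31,32).
Selected: (0,5) (8,10) (10,11) (16,21) (25,26) (26,30) (30,31) (31,32)

21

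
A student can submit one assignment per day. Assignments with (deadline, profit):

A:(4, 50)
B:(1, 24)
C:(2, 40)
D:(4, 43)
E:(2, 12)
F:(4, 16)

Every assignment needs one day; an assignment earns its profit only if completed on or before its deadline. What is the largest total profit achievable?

157

Profit order: A=50 D=43 C=40 B=24 F=16 E=12
Assign: A→slot 4, D→slot 3, C→slot 2, B→slot 1, F skipped, E skipped.
Slots: [1:B] [2:C] [3:D] [4:A]
Profit = 24 + 40 + 43 + 50 = 157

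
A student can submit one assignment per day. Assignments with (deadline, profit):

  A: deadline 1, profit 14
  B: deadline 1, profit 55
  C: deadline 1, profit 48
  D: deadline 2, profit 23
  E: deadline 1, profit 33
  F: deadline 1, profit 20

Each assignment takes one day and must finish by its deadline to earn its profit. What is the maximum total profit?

78

Sort by profit descending; place each in the latest free slot ≤ its deadline.
Profit order: B=55 C=48 E=33 D=23 F=20 A=14
Assign: B→slot 1, C skipped, E skipped, D→slot 2, F skipped, A skipped.
Slots: [1:B] [2:D]
Profit = 55 + 23 = 78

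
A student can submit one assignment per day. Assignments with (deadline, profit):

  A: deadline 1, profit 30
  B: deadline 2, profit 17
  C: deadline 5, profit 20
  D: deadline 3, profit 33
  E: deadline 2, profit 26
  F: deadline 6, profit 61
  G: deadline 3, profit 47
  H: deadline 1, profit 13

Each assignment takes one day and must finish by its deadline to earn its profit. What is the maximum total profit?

Take jobs in profit order; each goes to the latest open slot no later than its deadline.
Profit order: F=61 G=47 D=33 A=30 E=26 C=20 B=17 H=13
Assign: F→slot 6, G→slot 3, D→slot 2, A→slot 1, E skipped, C→slot 5, B skipped, H skipped.
Slots: [1:A] [2:D] [3:G] [5:C] [6:F]
Profit = 30 + 33 + 47 + 20 + 61 = 191

191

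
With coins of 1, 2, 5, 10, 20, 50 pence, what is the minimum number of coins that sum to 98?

98 = 1×50 + 2×20 + 1×5 + 1×2 + 1×1
Total coins = 1 + 2 + 1 + 1 + 1 = 6

6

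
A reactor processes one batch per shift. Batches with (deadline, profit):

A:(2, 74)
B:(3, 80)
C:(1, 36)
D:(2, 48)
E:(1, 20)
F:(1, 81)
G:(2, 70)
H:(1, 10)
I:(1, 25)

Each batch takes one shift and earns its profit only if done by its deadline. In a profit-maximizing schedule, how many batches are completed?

3

By profit: F(d1,81), B(d3,80), A(d2,74), G(d2,70), D(d2,48), C(d1,36), I(d1,25), E(d1,20), H(d1,10)
F→slot 1; B→slot 3; A→slot 2; G skipped; D skipped; C skipped; I skipped; E skipped; H skipped.
3 of 9 scheduled.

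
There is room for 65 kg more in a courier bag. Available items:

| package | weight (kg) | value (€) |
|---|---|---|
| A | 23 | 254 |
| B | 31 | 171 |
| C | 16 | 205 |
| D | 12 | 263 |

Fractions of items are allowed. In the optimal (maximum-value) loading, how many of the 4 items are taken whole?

3

Order: D (263/12=21.92) > C (205/16=12.81) > A (254/23=11.04) > B (171/31=5.52)
Fill: take D (12 @ 263) → take C (16 @ 205) → take A (23 @ 254) → take 14/31 of B → 77.23; 65/65 used.
3 item(s) taken whole; one partial (take 14/31 of B).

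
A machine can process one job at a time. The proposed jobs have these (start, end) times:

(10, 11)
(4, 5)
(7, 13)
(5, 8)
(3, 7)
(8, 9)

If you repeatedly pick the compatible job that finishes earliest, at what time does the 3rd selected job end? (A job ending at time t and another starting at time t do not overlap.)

9

Order by finish time; keep every interval that doesn't clash with the previous kept one.
Sorted by end: (4,5)  (3,7)  (5,8)  (8,9)  (10,11)  (7,13)
take (4,5); skip (3,7); take (5,8); take (8,9); take (10,11).
Selected: (4,5) (5,8) (8,9) (10,11)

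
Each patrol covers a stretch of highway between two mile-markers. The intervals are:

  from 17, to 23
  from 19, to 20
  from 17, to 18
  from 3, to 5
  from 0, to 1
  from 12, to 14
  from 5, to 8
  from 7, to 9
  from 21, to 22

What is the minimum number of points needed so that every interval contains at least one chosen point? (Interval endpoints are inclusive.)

7

Sort by right endpoint; whenever an interval is uncovered, place a point at its right end.
By right end: [0,1]  [3,5]  [5,8]  [7,9]  [12,14]  [17,18]  [19,20]  [21,22]  [17,23]
[0,1] uncovered → point at 1; [3,5] uncovered → point at 5; [7,9] uncovered → point at 9; [12,14] uncovered → point at 14; [17,18] uncovered → point at 18; [19,20] uncovered → point at 20; [21,22] uncovered → point at 22.
Points: 1, 5, 9, 14, 18, 20, 22 (7 total).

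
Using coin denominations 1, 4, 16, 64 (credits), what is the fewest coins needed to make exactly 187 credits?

10

187 = 2×64 + 3×16 + 2×4 + 3×1
Total coins = 2 + 3 + 2 + 3 = 10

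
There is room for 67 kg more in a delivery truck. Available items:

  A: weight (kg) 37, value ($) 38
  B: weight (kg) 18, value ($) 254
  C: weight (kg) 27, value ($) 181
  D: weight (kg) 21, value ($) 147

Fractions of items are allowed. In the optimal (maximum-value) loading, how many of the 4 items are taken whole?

3

Sort by value per unit weight and fill in that order.
Ratios (sorted): B 14.11, D 7.00, C 6.70, A 1.03
take B (18 @ 254); take D (21 @ 147); take C (27 @ 181); take 1/37 of A → 1.03. Capacity used 67/67.
3 item(s) taken whole; one partial (take 1/37 of A).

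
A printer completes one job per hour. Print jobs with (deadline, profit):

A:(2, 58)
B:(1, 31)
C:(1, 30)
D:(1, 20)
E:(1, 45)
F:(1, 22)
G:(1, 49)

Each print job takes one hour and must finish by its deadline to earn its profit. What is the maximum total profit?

107

By profit: A(d2,58), G(d1,49), E(d1,45), B(d1,31), C(d1,30), F(d1,22), D(d1,20)
A→slot 2; G→slot 1; E skipped; B skipped; C skipped; F skipped; D skipped.
Profit = 49 + 58 = 107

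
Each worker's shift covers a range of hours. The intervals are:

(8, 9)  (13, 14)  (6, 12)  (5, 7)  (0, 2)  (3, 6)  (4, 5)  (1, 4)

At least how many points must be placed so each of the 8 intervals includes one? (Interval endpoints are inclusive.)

Sorted: [0,2] [1,4] [4,5] [3,6] [5,7] [8,9] [6,12] [13,14]
{[0,2],[1,4]} hit by 2; {[4,5],[3,6],[5,7]} hit by 5; {[8,9],[6,12]} hit by 9; {[13,14]} hit by 14.
Points: 2, 5, 9, 14 (4 total).

4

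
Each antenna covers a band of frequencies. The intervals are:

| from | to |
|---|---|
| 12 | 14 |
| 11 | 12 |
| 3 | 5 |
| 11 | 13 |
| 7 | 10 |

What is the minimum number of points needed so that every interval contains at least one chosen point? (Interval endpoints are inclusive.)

3

Sorted: [3,5] [7,10] [11,12] [11,13] [12,14]
{[3,5]} hit by 5; {[7,10]} hit by 10; {[11,12],[11,13],[12,14]} hit by 12.
Points: 5, 10, 12 (3 total).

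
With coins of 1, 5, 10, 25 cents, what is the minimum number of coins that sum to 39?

39 − 1×25→14 − 1×10→4 − 4×1→0
Total coins = 1 + 1 + 4 = 6

6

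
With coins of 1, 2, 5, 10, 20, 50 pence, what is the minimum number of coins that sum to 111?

4

111 = 2×50 + 1×10 + 1×1
Total coins = 2 + 1 + 1 = 4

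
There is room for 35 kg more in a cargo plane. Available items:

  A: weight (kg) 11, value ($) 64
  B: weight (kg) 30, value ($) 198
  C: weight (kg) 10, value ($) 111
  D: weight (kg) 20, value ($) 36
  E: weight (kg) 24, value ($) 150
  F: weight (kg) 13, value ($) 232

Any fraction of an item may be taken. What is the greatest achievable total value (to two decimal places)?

422.20

Ratios (sorted): F 17.85, C 11.10, B 6.60, E 6.25, A 5.82, D 1.80
take F (13 @ 232); take C (10 @ 111); take 12/30 of B → 79.20. Capacity used 35/35.
Total value = 422.20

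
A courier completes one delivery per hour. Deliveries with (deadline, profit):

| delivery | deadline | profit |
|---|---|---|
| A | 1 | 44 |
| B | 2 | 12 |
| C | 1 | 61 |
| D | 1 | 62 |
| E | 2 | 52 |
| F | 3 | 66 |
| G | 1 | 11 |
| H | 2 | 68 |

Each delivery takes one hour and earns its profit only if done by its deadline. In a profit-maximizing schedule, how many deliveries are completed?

By profit: H(d2,68), F(d3,66), D(d1,62), C(d1,61), E(d2,52), A(d1,44), B(d2,12), G(d1,11)
H→slot 2; F→slot 3; D→slot 1; C skipped; E skipped; A skipped; B skipped; G skipped.
3 of 8 scheduled.

3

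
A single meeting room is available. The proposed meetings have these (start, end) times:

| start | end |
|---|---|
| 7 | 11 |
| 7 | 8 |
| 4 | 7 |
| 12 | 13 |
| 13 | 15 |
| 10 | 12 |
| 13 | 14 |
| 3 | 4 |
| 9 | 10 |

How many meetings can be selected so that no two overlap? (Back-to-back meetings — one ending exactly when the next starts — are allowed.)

7

Sorted by end: (3,4)  (4,7)  (7,8)  (9,10)  (7,11)  (10,12)  (12,13)  (13,14)  (13,15)
take (3,4); take (4,7); take (7,8); take (9,10); skip (7,11); take (10,12); take (12,13); take (13,14).
Selected 7 meetings.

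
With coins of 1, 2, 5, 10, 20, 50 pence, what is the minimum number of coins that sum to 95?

4

Use the largest denomination that fits, subtract, and repeat.
95 − 1×50→45 − 2×20→5 − 1×5→0
Total coins = 1 + 2 + 1 = 4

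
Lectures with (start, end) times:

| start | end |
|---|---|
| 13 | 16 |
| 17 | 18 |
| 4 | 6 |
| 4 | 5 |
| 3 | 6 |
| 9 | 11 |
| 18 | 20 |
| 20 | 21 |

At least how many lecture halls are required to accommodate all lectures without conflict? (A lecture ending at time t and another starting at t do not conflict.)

3

The answer is the maximum number of intervals overlapping at any instant.
Events (time:±→running): 3:+→1 4:+→2 4:+→3 … peak 3.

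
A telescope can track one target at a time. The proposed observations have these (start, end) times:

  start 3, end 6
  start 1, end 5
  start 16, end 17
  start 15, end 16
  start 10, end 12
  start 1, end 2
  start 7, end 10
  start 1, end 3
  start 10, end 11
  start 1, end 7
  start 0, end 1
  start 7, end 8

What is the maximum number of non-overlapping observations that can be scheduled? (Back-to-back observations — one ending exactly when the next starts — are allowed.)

Sort by end time and greedily take each interval whose start is ≥ the last chosen end.
By end time: (0,1), (1,2), (1,3), (1,5), (3,6), (1,7), (7,8), (7,10), (10,11), (10,12), (15,16), (16,17).
Pick (0,1); next start ≥ 1 → (1,2); next start ≥ 2 → (3,6); next start ≥ 6 → (7,8); next start ≥ 8 → (10,11); next start ≥ 11 → (15,16); next start ≥ 16 → (16,17).
Selected 7 observations.

7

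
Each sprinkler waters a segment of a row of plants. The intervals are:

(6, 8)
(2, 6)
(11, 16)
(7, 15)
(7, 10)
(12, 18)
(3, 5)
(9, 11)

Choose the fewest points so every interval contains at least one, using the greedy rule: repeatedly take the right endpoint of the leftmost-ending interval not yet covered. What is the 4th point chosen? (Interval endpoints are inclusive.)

By right end: [3,5]  [2,6]  [6,8]  [7,10]  [9,11]  [7,15]  [11,16]  [12,18]
[3,5] uncovered → point at 5; [6,8] uncovered → point at 8; [9,11] uncovered → point at 11; [12,18] uncovered → point at 18.
Points: 5, 8, 11, 18 (4 total).

18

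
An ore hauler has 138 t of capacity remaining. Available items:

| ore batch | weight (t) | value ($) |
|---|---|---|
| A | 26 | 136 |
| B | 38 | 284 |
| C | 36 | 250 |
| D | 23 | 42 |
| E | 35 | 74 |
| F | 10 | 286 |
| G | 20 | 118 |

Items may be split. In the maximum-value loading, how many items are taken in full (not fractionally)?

5

Order: F (286/10=28.60) > B (284/38=7.47) > C (250/36=6.94) > G (118/20=5.90) > A (136/26=5.23) > E (74/35=2.11) > D (42/23=1.83)
Fill: take F (10 @ 286) → take B (38 @ 284) → take C (36 @ 250) → take G (20 @ 118) → take A (26 @ 136) → take 8/35 of E → 16.91; 138/138 used.
5 item(s) taken whole; one partial (take 8/35 of E).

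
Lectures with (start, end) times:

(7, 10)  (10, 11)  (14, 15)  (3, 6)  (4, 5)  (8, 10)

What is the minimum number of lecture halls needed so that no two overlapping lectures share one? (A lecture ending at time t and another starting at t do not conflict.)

2

starts: [3, 4, 7, 8, 10, 14]
ends:   [5, 6, 10, 10, 11, 15]
s3→1 s4→2  — peak 2.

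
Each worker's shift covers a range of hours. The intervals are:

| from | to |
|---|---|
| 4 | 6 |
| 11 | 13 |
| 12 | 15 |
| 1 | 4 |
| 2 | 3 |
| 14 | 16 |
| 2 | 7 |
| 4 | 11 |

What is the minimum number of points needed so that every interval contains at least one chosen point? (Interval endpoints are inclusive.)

4

By right end: [2,3]  [1,4]  [4,6]  [2,7]  [4,11]  [11,13]  [12,15]  [14,16]
[2,3] uncovered → point at 3; [4,6] uncovered → point at 6; [11,13] uncovered → point at 13; [14,16] uncovered → point at 16.
Points: 3, 6, 13, 16 (4 total).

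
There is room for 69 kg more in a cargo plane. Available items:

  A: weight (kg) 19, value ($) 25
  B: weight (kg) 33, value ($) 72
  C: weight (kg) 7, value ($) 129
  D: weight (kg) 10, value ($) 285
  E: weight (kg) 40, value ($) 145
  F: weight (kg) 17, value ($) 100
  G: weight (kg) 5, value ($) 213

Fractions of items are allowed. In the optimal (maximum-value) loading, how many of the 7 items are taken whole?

Greedy by value/weight ratio, highest first.
Ratios (sorted): G 42.60, D 28.50, C 18.43, F 5.88, E 3.62, B 2.18, A 1.32
take G (5 @ 213); take D (10 @ 285); take C (7 @ 129); take F (17 @ 100); take 30/40 of E → 108.75. Capacity used 69/69.
4 item(s) taken whole; one partial (take 30/40 of E).

4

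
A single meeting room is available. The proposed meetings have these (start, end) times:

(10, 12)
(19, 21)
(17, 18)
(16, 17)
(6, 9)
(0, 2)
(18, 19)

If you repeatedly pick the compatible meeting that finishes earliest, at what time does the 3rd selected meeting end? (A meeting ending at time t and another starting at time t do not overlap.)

12

By end time: (0,2), (6,9), (10,12), (16,17), (17,18), (18,19), (19,21).
Pick (0,2); next start ≥ 2 → (6,9); next start ≥ 9 → (10,12); next start ≥ 12 → (16,17); next start ≥ 17 → (17,18); next start ≥ 18 → (18,19); next start ≥ 19 → (19,21).
Selected: (0,2) (6,9) (10,12) (16,17) (17,18) (18,19) (19,21)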